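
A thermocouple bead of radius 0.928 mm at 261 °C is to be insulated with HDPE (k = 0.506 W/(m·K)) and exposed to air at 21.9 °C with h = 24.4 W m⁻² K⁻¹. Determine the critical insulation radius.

For a sphere, r_cr = 2k_ins/h = 2·0.506/24.4 = 0.0415 m = 4.15 cm

r_cr = 4.15 cm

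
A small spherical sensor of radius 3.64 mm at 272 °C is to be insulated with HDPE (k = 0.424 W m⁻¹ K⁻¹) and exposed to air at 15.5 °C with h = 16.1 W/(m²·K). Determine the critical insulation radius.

r_cr = 5.27 cm

For a sphere, r_cr = 2k_ins/h = 2·0.424/16.1 = 0.0527 m = 5.27 cm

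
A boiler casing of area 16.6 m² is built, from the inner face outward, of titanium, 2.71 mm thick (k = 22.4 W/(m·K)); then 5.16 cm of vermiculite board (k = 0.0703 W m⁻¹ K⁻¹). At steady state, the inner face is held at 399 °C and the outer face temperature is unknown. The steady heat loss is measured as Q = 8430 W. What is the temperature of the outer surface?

Series resistances:
  R_titanium = L/(kA) = 0.00271/(22.4·16.6) = 7.288×10^-6 K/W
  R_vermiculite board = L/(kA) = 0.0516/(0.0703·16.6) = 0.04422 K/W
ΣR = 0.04422 K/W
ΔT = Q·ΣR = 8430 × 0.04422 = 372.8 K
Heat flows outward, so T_out = T_in − ΔT = 399 − 372.8 = 26.2 °C

T_out = 26.2 °C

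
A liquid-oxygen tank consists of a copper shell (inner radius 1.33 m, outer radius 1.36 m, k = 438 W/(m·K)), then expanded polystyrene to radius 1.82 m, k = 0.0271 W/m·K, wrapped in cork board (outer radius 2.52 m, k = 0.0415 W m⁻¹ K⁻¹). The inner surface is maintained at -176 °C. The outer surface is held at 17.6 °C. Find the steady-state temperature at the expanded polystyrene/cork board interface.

Resistance network (inner→outer):
  R_copper = (1/1.33 − 1/1.36)/(4πk) = 0.01659/(4π·438) = 3.013×10^-6 K/W
  R_expanded polystyrene = (1/1.36 − 1/1.82)/(4πk) = 0.1858/(4π·0.0271) = 0.5457 K/W
  R_cork board = (1/1.82 − 1/2.52)/(4πk) = 0.1526/(4π·0.0415) = 0.2927 K/W
ΣR = 3.013×10^-6 + 0.5457 + 0.2927 = 0.8384 K/W
Q = ΔT/ΣR = (-176 °C − 17.6 °C)/0.8384 = -230.9 W
From the inner boundary to the expanded polystyrene/cork board interface, ΣR_partial = 0.5457 K/W.
T_interface = T_in − Q·ΣR_partial = -176 °C − (-230.9)(0.5457) = -50.0 °C

T = -50.0 °C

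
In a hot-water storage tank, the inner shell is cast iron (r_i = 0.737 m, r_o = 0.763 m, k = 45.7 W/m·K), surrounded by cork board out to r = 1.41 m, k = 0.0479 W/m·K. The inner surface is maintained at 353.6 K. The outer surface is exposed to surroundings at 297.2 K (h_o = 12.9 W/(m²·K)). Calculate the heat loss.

Q = 56.3 W

Series thermal resistances, inner to outer:
  R_cast iron = (1/0.737 − 1/0.763)/(4πk) = 0.04624/(4π·45.7) = 8.051×10^-5 K/W
  R_cork board = (1/0.763 − 1/1.41)/(4πk) = 0.6014/(4π·0.0479) = 0.9991 K/W
  R_conv,out = 1/(4πr²h) = 1/(4π·1.41²·12.9) = 0.003103 K/W
ΣR = 8.051×10^-5 + 0.9991 + 0.003103 = 1.002 K/W
Q = ΔT/ΣR = (353.6 K − 297.2 K)/1.002 = 56.3 W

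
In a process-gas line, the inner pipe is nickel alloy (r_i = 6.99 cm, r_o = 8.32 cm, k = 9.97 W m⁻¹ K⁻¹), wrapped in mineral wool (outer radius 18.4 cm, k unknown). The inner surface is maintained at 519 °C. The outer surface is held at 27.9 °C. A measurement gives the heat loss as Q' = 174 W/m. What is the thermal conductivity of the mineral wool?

k = 0.0448 W/m·K

ΣR = ΔT/Q' = |519 − 27.9|/174 = 2.822 m·K/W
Known resistances:
  R'_nickel alloy = ln(0.0832/0.0699)/(2πk) = 0.1742/(2π·9.97) = 0.002781 m·K/W
R_mineral wool = ΣR − ΣR_known = 2.822 − 0.002781 = 2.819 m·K/W
ln(r₂/r₁)/(2πk) = 2.819 ⇒ k = 0.7937/(2π·2.819) = 0.0448 W/m·K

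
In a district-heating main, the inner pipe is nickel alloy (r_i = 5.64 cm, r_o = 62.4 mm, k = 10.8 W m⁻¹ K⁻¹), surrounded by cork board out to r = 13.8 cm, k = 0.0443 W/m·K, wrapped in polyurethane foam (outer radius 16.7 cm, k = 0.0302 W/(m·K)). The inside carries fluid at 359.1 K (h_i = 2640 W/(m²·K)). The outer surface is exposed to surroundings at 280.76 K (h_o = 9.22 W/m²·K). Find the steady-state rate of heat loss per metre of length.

Q' = 19.8 W/m

Treat each layer as a resistance in series:
  R'_conv,in = 1/(2πr h) = 1/(2π·0.0564·2640) = 0.001069 m·K/W
  R'_nickel alloy = ln(0.0624/0.0564)/(2πk) = 0.1011/(2π·10.8) = 0.001490 m·K/W
  R'_cork board = ln(0.138/0.0624)/(2πk) = 0.7937/(2π·0.0443) = 2.851 m·K/W
  R'_polyurethane foam = ln(0.167/0.138)/(2πk) = 0.1907/(2π·0.0302) = 1.005 m·K/W
  R'_conv,out = 1/(2πr h) = 1/(2π·0.167·9.22) = 0.1034 m·K/W
ΣR = 0.001069 + 0.001490 + 2.851 + 1.005 + 0.1034 = 3.962 m·K/W
Q' = ΔT/ΣR = (359.1 K − 280.76 K)/3.962 = 19.8 W/m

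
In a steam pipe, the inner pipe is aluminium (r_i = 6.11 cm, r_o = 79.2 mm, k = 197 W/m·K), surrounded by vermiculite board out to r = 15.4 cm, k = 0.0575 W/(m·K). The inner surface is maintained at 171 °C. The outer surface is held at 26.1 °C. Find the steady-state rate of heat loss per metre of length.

Treat each layer as a resistance in series:
  R'_aluminium = ln(0.0792/0.0611)/(2πk) = 0.2595/(2π·197) = 2.096×10^-4 m·K/W
  R'_vermiculite board = ln(0.154/0.0792)/(2πk) = 0.6650/(2π·0.0575) = 1.841 m·K/W
ΣR = 2.096×10^-4 + 1.841 = 1.841 m·K/W
Q' = ΔT/ΣR = (171 °C − 26.1 °C)/1.841 = 78.7 W/m

Q' = 78.7 W/m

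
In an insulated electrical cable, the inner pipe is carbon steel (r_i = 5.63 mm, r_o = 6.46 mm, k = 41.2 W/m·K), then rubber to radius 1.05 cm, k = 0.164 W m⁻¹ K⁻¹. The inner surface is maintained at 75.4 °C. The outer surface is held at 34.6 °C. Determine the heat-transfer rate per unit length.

Series thermal resistances, inner to outer:
  R'_carbon steel = ln(0.00646/0.00563)/(2πk) = 0.1375/(2π·41.2) = 5.312×10^-4 m·K/W
  R'_rubber = ln(0.0105/0.00646)/(2πk) = 0.4857/(2π·0.164) = 0.4714 m·K/W
ΣR = 5.312×10^-4 + 0.4714 = 0.4719 m·K/W
Q' = ΔT/ΣR = (75.4 °C − 34.6 °C)/0.4719 = 86.5 W/m

Q' = 86.5 W/m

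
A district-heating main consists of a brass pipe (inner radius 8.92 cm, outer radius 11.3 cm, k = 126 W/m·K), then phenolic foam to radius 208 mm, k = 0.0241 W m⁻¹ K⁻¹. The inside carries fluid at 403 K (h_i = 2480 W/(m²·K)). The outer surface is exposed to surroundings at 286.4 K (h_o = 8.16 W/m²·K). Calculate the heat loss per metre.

Series thermal resistances, inner to outer:
  R'_conv,in = 1/(2πr h) = 1/(2π·0.0892·2480) = 7.195×10^-4 m·K/W
  R'_brass = ln(0.113/0.0892)/(2πk) = 0.2365/(2π·126) = 2.987×10^-4 m·K/W
  R'_phenolic foam = ln(0.208/0.113)/(2πk) = 0.6102/(2π·0.0241) = 4.029 m·K/W
  R'_conv,out = 1/(2πr h) = 1/(2π·0.208·8.16) = 0.09377 m·K/W
ΣR = 7.195×10^-4 + 2.987×10^-4 + 4.029 + 0.09377 = 4.124 m·K/W
Q' = ΔT/ΣR = (403 K − 286.4 K)/4.124 = 28.3 W/m

Q' = 28.3 W/m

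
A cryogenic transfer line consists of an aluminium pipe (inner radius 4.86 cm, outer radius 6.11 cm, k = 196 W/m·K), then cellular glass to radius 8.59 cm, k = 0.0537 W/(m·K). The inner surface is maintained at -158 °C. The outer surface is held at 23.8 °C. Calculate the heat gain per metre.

Treat each layer as a resistance in series:
  R'_aluminium = ln(0.0611/0.0486)/(2πk) = 0.2289/(2π·196) = 1.859×10^-4 m·K/W
  R'_cellular glass = ln(0.0859/0.0611)/(2πk) = 0.3407/(2π·0.0537) = 1.010 m·K/W
ΣR = 1.859×10^-4 + 1.010 = 1.010 m·K/W
Q' = ΔT/ΣR = (-158 °C − 23.8 °C)/1.010 = -180 W/m
(Negative Q' ⇒ heat flows inward; heat gain = 180 W/m.)

Q' = 180 W/m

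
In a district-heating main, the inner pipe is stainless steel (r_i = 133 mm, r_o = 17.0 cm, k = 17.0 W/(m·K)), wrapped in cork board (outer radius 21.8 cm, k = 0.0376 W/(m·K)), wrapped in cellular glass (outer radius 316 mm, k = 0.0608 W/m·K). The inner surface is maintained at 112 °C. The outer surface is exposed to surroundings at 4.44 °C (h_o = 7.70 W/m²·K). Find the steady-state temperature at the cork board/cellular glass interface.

Resistance network (inner→outer):
  R'_stainless steel = ln(0.170/0.133)/(2πk) = 0.2454/(2π·17.0) = 0.002298 m·K/W
  R'_cork board = ln(0.218/0.170)/(2πk) = 0.2487/(2π·0.0376) = 1.053 m·K/W
  R'_cellular glass = ln(0.316/0.218)/(2πk) = 0.3712/(2π·0.0608) = 0.9718 m·K/W
  R'_conv,out = 1/(2πr h) = 1/(2π·0.316·7.70) = 0.06541 m·K/W
ΣR = 0.002298 + 1.053 + 0.9718 + 0.06541 = 2.093 m·K/W
Q' = ΔT/ΣR = (112 °C − 4.44 °C)/2.093 = 51.39 W/m
From the inner boundary to the cork board/cellular glass interface, ΣR_partial = 1.055 m·K/W.
T_interface = T_in − Q'·ΣR_partial = 112 °C − (51.39)(1.055) = 57.8 °C

T = 57.8 °C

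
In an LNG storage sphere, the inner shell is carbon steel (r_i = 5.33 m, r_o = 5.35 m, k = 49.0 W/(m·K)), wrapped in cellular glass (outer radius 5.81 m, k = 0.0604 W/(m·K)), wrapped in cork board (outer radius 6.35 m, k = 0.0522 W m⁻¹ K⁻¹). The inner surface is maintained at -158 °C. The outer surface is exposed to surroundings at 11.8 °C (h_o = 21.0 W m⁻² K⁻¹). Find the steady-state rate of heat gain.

Q = 4.05 kW

Series thermal resistances, inner to outer:
  R_carbon steel = (1/5.33 − 1/5.35)/(4πk) = 7.014×10^-4/(4π·49.0) = 1.139×10^-6 K/W
  R_cellular glass = (1/5.35 − 1/5.81)/(4πk) = 0.01480/(4π·0.0604) = 0.01950 K/W
  R_cork board = (1/5.81 − 1/6.35)/(4πk) = 0.01464/(4π·0.0522) = 0.02231 K/W
  R_conv,out = 1/(4πr²h) = 1/(4π·6.35²·21.0) = 9.398×10^-5 K/W
ΣR = 1.139×10^-6 + 0.01950 + 0.02231 + 9.398×10^-5 = 0.04191 K/W
Q = ΔT/ΣR = (-158 °C − 11.8 °C)/0.04191 = -4050 W
(Negative Q ⇒ heat flows inward; heat gain = 4050 W.)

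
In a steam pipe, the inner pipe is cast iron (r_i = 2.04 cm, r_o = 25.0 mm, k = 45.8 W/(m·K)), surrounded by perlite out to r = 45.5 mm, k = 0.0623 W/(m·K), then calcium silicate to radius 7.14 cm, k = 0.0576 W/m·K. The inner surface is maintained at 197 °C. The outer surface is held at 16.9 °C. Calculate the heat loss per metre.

Q' = 64.9 W/m

Resistance network (inner→outer):
  R'_cast iron = ln(0.0250/0.0204)/(2πk) = 0.2033/(2π·45.8) = 7.066×10^-4 m·K/W
  R'_perlite = ln(0.0455/0.0250)/(2πk) = 0.5988/(2π·0.0623) = 1.530 m·K/W
  R'_calcium silicate = ln(0.0714/0.0455)/(2πk) = 0.4506/(2π·0.0576) = 1.245 m·K/W
ΣR = 7.066×10^-4 + 1.530 + 1.245 = 2.776 m·K/W
Q' = ΔT/ΣR = (197 °C − 16.9 °C)/2.776 = 64.9 W/m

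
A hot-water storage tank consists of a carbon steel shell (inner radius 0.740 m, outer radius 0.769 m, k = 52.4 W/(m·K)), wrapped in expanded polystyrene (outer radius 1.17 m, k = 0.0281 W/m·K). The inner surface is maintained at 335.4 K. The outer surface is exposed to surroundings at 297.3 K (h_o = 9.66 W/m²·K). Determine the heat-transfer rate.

Q = 30.0 W

Treat each layer as a resistance in series:
  R_carbon steel = (1/0.740 − 1/0.769)/(4πk) = 0.05096/(4π·52.4) = 7.739×10^-5 K/W
  R_expanded polystyrene = (1/0.769 − 1/1.17)/(4πk) = 0.4457/(4π·0.0281) = 1.262 K/W
  R_conv,out = 1/(4πr²h) = 1/(4π·1.17²·9.66) = 0.006018 K/W
ΣR = 7.739×10^-5 + 1.262 + 0.006018 = 1.268 K/W
Q = ΔT/ΣR = (335.4 K − 297.3 K)/1.268 = 30.0 W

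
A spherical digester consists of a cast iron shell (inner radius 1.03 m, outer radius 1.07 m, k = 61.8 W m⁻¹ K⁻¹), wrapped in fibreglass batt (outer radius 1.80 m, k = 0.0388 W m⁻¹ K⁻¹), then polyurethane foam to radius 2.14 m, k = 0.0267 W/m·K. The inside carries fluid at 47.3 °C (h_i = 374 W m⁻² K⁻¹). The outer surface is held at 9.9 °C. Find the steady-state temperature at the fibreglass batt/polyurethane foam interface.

T = 19.4 °C

Treat each layer as a resistance in series:
  R_conv,in = 1/(4πr²h) = 1/(4π·1.03²·374) = 2.006×10^-4 K/W
  R_cast iron = (1/1.03 − 1/1.07)/(4πk) = 0.03629/(4π·61.8) = 4.673×10^-5 K/W
  R_fibreglass batt = (1/1.07 − 1/1.80)/(4πk) = 0.3790/(4π·0.0388) = 0.7774 K/W
  R_polyurethane foam = (1/1.80 − 1/2.14)/(4πk) = 0.08827/(4π·0.0267) = 0.2631 K/W
ΣR = 2.006×10^-4 + 4.673×10^-5 + 0.7774 + 0.2631 = 1.041 K/W
Q = ΔT/ΣR = (47.3 °C − 9.9 °C)/1.041 = 35.93 W
From the inner boundary to the fibreglass batt/polyurethane foam interface, ΣR_partial = 0.7776 K/W.
T_interface = T_in − Q·ΣR_partial = 47.3 °C − (35.93)(0.7776) = 19.4 °C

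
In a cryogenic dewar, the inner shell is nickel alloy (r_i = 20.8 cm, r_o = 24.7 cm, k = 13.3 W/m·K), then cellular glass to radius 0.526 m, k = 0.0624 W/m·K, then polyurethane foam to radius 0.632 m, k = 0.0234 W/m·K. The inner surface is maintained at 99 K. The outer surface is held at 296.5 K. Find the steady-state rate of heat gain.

Treat each layer as a resistance in series:
  R_nickel alloy = (1/0.208 − 1/0.247)/(4πk) = 0.7591/(4π·13.3) = 0.004542 K/W
  R_cellular glass = (1/0.247 − 1/0.526)/(4πk) = 2.147/(4π·0.0624) = 2.739 K/W
  R_polyurethane foam = (1/0.526 − 1/0.632)/(4πk) = 0.3189/(4π·0.0234) = 1.084 K/W
ΣR = 0.004542 + 2.739 + 1.084 = 3.828 K/W
Q = ΔT/ΣR = (99 K − 296.5 K)/3.828 = -51.6 W
(Negative Q ⇒ heat flows inward; heat gain = 51.6 W.)

Q = 51.6 W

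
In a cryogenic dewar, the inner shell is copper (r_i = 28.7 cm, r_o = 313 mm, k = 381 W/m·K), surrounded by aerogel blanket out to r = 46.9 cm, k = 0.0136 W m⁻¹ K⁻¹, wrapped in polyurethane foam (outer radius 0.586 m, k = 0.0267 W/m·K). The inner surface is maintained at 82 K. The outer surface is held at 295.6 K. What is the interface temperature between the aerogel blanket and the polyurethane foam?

Series thermal resistances, inner to outer:
  R_copper = (1/0.287 − 1/0.313)/(4πk) = 0.2894/(4π·381) = 6.045×10^-5 K/W
  R_aerogel blanket = (1/0.313 − 1/0.469)/(4πk) = 1.063/(4π·0.0136) = 6.218 K/W
  R_polyurethane foam = (1/0.469 − 1/0.586)/(4πk) = 0.4257/(4π·0.0267) = 1.269 K/W
ΣR = 6.045×10^-5 + 6.218 + 1.269 = 7.487 K/W
Q = ΔT/ΣR = (82 K − 295.6 K)/7.487 = -28.53 W
From the inner boundary to the aerogel blanket/polyurethane foam interface, ΣR_partial = 6.218 K/W.
T_interface = T_in − Q·ΣR_partial = 82 K − (-28.53)(6.218) = 259.4 K

T = 259.4 K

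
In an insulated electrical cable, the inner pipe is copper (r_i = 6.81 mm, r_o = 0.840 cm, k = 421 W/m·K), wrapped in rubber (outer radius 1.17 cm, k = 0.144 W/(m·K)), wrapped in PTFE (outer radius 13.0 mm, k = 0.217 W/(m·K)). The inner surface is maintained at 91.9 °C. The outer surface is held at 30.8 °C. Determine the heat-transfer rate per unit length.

Series thermal resistances, inner to outer:
  R'_copper = ln(0.00840/0.00681)/(2πk) = 0.2098/(2π·421) = 7.933×10^-5 m·K/W
  R'_rubber = ln(0.0117/0.00840)/(2πk) = 0.3314/(2π·0.144) = 0.3662 m·K/W
  R'_PTFE = ln(0.0130/0.0117)/(2πk) = 0.1054/(2π·0.217) = 0.07727 m·K/W
ΣR = 7.933×10^-5 + 0.3662 + 0.07727 = 0.4435 m·K/W
Q' = ΔT/ΣR = (91.9 °C − 30.8 °C)/0.4435 = 138 W/m

Q' = 138 W/m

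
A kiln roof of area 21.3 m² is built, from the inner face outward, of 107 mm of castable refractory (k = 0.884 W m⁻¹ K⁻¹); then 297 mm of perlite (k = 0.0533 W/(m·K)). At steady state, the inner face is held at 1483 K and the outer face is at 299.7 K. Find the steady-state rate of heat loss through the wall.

Q = 4.43 kW

Series thermal resistances, inner to outer:
  R_castable refractory = L/(kA) = 0.107/(0.884·21.3) = 0.005683 K/W
  R_perlite = L/(kA) = 0.297/(0.0533·21.3) = 0.2616 K/W
ΣR = 0.005683 + 0.2616 = 0.2673 K/W
Q = ΔT/ΣR = (1483 K − 299.7 K)/0.2673 = 4430 W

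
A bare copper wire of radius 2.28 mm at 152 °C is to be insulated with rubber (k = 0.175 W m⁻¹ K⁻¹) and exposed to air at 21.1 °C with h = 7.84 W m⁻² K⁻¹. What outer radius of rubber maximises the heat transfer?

r_cr = 2.23 cm

For a cylinder, r_cr = k_ins/h = 0.175/7.84 = 0.0223 m = 2.23 cm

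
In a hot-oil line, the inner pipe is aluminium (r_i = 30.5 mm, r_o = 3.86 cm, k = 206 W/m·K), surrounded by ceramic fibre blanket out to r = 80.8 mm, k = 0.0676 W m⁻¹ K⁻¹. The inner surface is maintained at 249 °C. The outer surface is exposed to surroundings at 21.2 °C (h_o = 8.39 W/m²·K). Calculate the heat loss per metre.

Q' = 115 W/m

Series thermal resistances, inner to outer:
  R'_aluminium = ln(0.0386/0.0305)/(2πk) = 0.2355/(2π·206) = 1.820×10^-4 m·K/W
  R'_ceramic fibre blanket = ln(0.0808/0.0386)/(2πk) = 0.7387/(2π·0.0676) = 1.739 m·K/W
  R'_conv,out = 1/(2πr h) = 1/(2π·0.0808·8.39) = 0.2348 m·K/W
ΣR = 1.820×10^-4 + 1.739 + 0.2348 = 1.974 m·K/W
Q' = ΔT/ΣR = (249 °C − 21.2 °C)/1.974 = 115 W/m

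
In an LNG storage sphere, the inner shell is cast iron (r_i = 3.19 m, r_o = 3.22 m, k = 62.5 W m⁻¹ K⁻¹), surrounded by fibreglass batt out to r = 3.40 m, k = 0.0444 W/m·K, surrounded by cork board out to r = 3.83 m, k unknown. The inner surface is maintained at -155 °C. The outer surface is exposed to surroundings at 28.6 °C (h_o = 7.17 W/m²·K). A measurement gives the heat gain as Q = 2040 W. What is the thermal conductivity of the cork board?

ΣR = ΔT/Q = |-155 − 28.6|/2040 = 0.09000 K/W
Known resistances:
  R_cast iron = (1/3.19 − 1/3.22)/(4πk) = 0.002921/(4π·62.5) = 3.719×10^-6 K/W
  R_fibreglass batt = (1/3.22 − 1/3.40)/(4πk) = 0.01644/(4π·0.0444) = 0.02947 K/W
  R_conv,out = 1/(4πr²h) = 1/(4π·3.83²·7.17) = 7.566×10^-4 K/W
R_cork board = ΣR − ΣR_known = 0.09000 − 0.03023 = 0.05977 K/W
(1/r₁−1/r₂)/(4πk) = 0.05977 ⇒ k = 0.03302/(4π·0.05977) = 0.0440 W/m·K

k = 0.0440 W/m·K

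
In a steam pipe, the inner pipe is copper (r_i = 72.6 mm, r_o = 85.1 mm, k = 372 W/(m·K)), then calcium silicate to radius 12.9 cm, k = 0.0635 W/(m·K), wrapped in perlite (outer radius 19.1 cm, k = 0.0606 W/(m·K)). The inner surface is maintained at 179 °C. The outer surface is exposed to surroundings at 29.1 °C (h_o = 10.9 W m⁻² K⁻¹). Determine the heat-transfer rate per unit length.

Resistance network (inner→outer):
  R'_copper = ln(0.0851/0.0726)/(2πk) = 0.1589/(2π·372) = 6.797×10^-5 m·K/W
  R'_calcium silicate = ln(0.129/0.0851)/(2πk) = 0.4160/(2π·0.0635) = 1.043 m·K/W
  R'_perlite = ln(0.191/0.129)/(2πk) = 0.3925/(2π·0.0606) = 1.031 m·K/W
  R'_conv,out = 1/(2πr h) = 1/(2π·0.191·10.9) = 0.07645 m·K/W
ΣR = 6.797×10^-5 + 1.043 + 1.031 + 0.07645 = 2.151 m·K/W
Q' = ΔT/ΣR = (179 °C − 29.1 °C)/2.151 = 69.7 W/m

Q' = 69.7 W/m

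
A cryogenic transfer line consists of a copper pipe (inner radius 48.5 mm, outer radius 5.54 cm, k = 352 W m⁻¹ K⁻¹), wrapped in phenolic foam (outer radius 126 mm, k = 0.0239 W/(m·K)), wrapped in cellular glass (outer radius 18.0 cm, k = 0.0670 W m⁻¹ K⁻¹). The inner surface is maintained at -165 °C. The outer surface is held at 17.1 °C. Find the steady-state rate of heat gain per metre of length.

Q' = 28.8 W/m

Treat each layer as a resistance in series:
  R'_copper = ln(0.0554/0.0485)/(2πk) = 0.1330/(2π·352) = 6.014×10^-5 m·K/W
  R'_phenolic foam = ln(0.126/0.0554)/(2πk) = 0.8217/(2π·0.0239) = 5.472 m·K/W
  R'_cellular glass = ln(0.180/0.126)/(2πk) = 0.3567/(2π·0.0670) = 0.8473 m·K/W
ΣR = 6.014×10^-5 + 5.472 + 0.8473 = 6.319 m·K/W
Q' = ΔT/ΣR = (-165 °C − 17.1 °C)/6.319 = -28.8 W/m
(Negative Q' ⇒ heat flows inward; heat gain = 28.8 W/m.)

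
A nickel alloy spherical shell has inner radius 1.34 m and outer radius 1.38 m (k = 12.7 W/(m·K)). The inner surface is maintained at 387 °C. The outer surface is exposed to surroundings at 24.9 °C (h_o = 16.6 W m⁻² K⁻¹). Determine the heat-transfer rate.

Series thermal resistances, inner to outer:
  R_nickel alloy = (1/1.34 − 1/1.38)/(4πk) = 0.02163/(4π·12.7) = 1.355×10^-4 K/W
  R_conv,out = 1/(4πr²h) = 1/(4π·1.38²·16.6) = 0.002517 K/W
ΣR = 1.355×10^-4 + 0.002517 = 0.002653 K/W
Q = ΔT/ΣR = (387 °C − 24.9 °C)/0.002653 = 1.36×10^5 W

Q = 136 kW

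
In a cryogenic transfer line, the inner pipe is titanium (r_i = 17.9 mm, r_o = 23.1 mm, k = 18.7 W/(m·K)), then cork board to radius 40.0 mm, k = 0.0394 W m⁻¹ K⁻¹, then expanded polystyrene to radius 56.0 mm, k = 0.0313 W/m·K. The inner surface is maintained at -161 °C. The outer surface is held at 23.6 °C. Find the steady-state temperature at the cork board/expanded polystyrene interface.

T = -56.7 °C

Treat each layer as a resistance in series:
  R'_titanium = ln(0.0231/0.0179)/(2πk) = 0.2550/(2π·18.7) = 0.002171 m·K/W
  R'_cork board = ln(0.0400/0.0231)/(2πk) = 0.5490/(2π·0.0394) = 2.218 m·K/W
  R'_expanded polystyrene = ln(0.0560/0.0400)/(2πk) = 0.3365/(2π·0.0313) = 1.711 m·K/W
ΣR = 0.002171 + 2.218 + 1.711 = 3.931 m·K/W
Q' = ΔT/ΣR = (-161 °C − 23.6 °C)/3.931 = -46.96 W/m
From the inner boundary to the cork board/expanded polystyrene interface, ΣR_partial = 2.220 m·K/W.
T_interface = T_in − Q'·ΣR_partial = -161 °C − (-46.96)(2.220) = -56.7 °C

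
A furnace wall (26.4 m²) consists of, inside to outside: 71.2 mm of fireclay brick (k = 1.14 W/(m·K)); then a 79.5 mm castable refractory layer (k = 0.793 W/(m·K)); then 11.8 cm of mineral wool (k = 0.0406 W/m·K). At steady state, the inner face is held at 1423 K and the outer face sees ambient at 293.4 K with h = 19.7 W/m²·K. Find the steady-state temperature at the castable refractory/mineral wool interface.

Treat each layer as a resistance in series:
  R_fireclay brick = L/(kA) = 0.0712/(1.14·26.4) = 0.002366 K/W
  R_castable refractory = L/(kA) = 0.0795/(0.793·26.4) = 0.003797 K/W
  R_mineral wool = L/(kA) = 0.118/(0.0406·26.4) = 0.1101 K/W
  R_conv,out = 1/(hA) = 1/(19.7·26.4) = 0.001923 K/W
ΣR = 0.002366 + 0.003797 + 0.1101 + 0.001923 = 0.1182 K/W
Q = ΔT/ΣR = (1423 K − 293.4 K)/0.1182 = 9557 W
From the inner boundary to the castable refractory/mineral wool interface, ΣR_partial = 0.006163 K/W.
T_interface = T_in − Q·ΣR_partial = 1423 K − (9557)(0.006163) = 1364 K

T = 1364 K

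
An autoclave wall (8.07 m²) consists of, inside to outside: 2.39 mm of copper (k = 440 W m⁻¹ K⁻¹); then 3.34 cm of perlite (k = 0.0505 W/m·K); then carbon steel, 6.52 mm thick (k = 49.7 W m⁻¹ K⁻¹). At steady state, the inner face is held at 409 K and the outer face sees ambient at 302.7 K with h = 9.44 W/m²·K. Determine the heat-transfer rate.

Q = 1120 W

Treat each layer as a resistance in series:
  R_copper = L/(kA) = 0.00239/(440·8.07) = 6.731×10^-7 K/W
  R_perlite = L/(kA) = 0.0334/(0.0505·8.07) = 0.08196 K/W
  R_carbon steel = L/(kA) = 0.00652/(49.7·8.07) = 1.626×10^-5 K/W
  R_conv,out = 1/(hA) = 1/(9.44·8.07) = 0.01313 K/W
ΣR = 6.731×10^-7 + 0.08196 + 1.626×10^-5 + 0.01313 = 0.09511 K/W
Q = ΔT/ΣR = (409 K − 302.7 K)/0.09511 = 1120 W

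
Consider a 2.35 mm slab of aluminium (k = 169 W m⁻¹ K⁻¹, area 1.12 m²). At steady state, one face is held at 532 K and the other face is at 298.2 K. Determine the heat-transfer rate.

Q = kA·ΔT/L = 169 × 1.12 × |532 K − 298.2 K| / 0.00235 = 1.88×10^7 W

Q = 18800 kW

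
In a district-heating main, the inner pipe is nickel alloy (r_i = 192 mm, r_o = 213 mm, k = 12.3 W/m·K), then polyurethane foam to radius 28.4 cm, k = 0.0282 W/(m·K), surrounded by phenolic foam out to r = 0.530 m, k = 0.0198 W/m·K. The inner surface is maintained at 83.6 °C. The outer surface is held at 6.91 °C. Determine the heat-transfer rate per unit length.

Treat each layer as a resistance in series:
  R'_nickel alloy = ln(0.213/0.192)/(2πk) = 0.1038/(2π·12.3) = 0.001343 m·K/W
  R'_polyurethane foam = ln(0.284/0.213)/(2πk) = 0.2877/(2π·0.0282) = 1.624 m·K/W
  R'_phenolic foam = ln(0.530/0.284)/(2πk) = 0.6239/(2π·0.0198) = 5.015 m·K/W
ΣR = 0.001343 + 1.624 + 5.015 = 6.640 m·K/W
Q' = ΔT/ΣR = (83.6 °C − 6.91 °C)/6.640 = 11.5 W/m

Q' = 11.5 W/m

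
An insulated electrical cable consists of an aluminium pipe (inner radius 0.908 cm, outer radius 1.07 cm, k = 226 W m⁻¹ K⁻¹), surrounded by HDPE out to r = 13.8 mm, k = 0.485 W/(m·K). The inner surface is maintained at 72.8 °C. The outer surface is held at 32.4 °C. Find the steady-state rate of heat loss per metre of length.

Series thermal resistances, inner to outer:
  R'_aluminium = ln(0.0107/0.00908)/(2πk) = 0.1642/(2π·226) = 1.156×10^-4 m·K/W
  R'_HDPE = ln(0.0138/0.0107)/(2πk) = 0.2544/(2π·0.485) = 0.08349 m·K/W
ΣR = 1.156×10^-4 + 0.08349 = 0.08361 m·K/W
Q' = ΔT/ΣR = (72.8 °C − 32.4 °C)/0.08361 = 483 W/m

Q' = 483 W/m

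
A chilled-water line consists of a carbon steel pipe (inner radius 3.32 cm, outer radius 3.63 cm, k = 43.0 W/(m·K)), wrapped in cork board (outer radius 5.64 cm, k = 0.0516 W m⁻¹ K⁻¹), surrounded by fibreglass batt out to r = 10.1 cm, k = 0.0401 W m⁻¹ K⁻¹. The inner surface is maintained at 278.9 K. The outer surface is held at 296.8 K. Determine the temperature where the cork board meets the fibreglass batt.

T = 285.5 K

Resistance network (inner→outer):
  R'_carbon steel = ln(0.0363/0.0332)/(2πk) = 0.08927/(2π·43.0) = 3.304×10^-4 m·K/W
  R'_cork board = ln(0.0564/0.0363)/(2πk) = 0.4407/(2π·0.0516) = 1.359 m·K/W
  R'_fibreglass batt = ln(0.101/0.0564)/(2πk) = 0.5827/(2π·0.0401) = 2.313 m·K/W
ΣR = 3.304×10^-4 + 1.359 + 2.313 = 3.672 m·K/W
Q' = ΔT/ΣR = (278.9 K − 296.8 K)/3.672 = -4.875 W/m
From the inner boundary to the cork board/fibreglass batt interface, ΣR_partial = 1.359 m·K/W.
T_interface = T_in − Q'·ΣR_partial = 278.9 K − (-4.875)(1.359) = 285.5 K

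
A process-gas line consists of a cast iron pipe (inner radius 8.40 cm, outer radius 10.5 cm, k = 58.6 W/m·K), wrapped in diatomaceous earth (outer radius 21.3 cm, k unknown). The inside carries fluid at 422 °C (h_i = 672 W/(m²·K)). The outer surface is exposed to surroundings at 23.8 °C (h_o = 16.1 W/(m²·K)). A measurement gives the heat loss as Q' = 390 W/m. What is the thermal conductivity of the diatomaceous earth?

k = 0.116 W/m·K

ΣR = ΔT/Q' = |422 − 23.8|/390 = 1.021 m·K/W
Known resistances:
  R'_conv,in = 1/(2πr h) = 1/(2π·0.0840·672) = 0.002819 m·K/W
  R'_cast iron = ln(0.105/0.0840)/(2πk) = 0.2231/(2π·58.6) = 6.060×10^-4 m·K/W
  R'_conv,out = 1/(2πr h) = 1/(2π·0.213·16.1) = 0.04641 m·K/W
R_diatomaceous earth = ΣR − ΣR_known = 1.021 − 0.04983 = 0.9712 m·K/W
ln(r₂/r₁)/(2πk) = 0.9712 ⇒ k = 0.7073/(2π·0.9712) = 0.116 W/m·K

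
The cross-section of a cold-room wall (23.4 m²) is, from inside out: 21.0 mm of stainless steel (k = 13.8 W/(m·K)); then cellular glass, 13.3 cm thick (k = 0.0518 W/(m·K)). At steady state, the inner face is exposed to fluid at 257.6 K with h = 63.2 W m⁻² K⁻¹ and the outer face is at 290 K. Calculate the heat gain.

Q = 293 W

Treat each layer as a resistance in series:
  R_conv,in = 1/(hA) = 1/(63.2·23.4) = 6.762×10^-4 K/W
  R_stainless steel = L/(kA) = 0.0210/(13.8·23.4) = 6.503×10^-5 K/W
  R_cellular glass = L/(kA) = 0.133/(0.0518·23.4) = 0.1097 K/W
ΣR = 6.762×10^-4 + 6.503×10^-5 + 0.1097 = 0.1104 K/W
Q = ΔT/ΣR = (257.6 K − 290 K)/0.1104 = -293 W
(Negative Q ⇒ heat flows inward; heat gain = 293 W.)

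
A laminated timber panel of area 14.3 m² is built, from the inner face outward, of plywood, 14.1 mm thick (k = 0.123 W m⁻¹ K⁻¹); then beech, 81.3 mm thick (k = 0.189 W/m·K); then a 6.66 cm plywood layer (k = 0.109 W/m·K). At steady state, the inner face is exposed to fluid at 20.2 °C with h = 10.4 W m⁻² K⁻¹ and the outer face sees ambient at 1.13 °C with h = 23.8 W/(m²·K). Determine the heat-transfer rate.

Treat each layer as a resistance in series:
  R_conv,in = 1/(hA) = 1/(10.4·14.3) = 0.006724 K/W
  R_plywood = L/(kA) = 0.0141/(0.123·14.3) = 0.008016 K/W
  R_beech = L/(kA) = 0.0813/(0.189·14.3) = 0.03008 K/W
  R_plywood = L/(kA) = 0.0666/(0.109·14.3) = 0.04273 K/W
  R_conv,out = 1/(hA) = 1/(23.8·14.3) = 0.002938 K/W
ΣR = 0.006724 + 0.008016 + 0.03008 + 0.04273 + 0.002938 = 0.09049 K/W
Q = ΔT/ΣR = (20.2 °C − 1.13 °C)/0.09049 = 211 W

Q = 211 W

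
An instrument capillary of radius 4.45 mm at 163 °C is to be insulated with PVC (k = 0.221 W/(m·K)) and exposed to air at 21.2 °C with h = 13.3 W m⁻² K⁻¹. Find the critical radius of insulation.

For a cylinder, r_cr = k_ins/h = 0.221/13.3 = 0.0166 m = 1.66 cm

r_cr = 1.66 cm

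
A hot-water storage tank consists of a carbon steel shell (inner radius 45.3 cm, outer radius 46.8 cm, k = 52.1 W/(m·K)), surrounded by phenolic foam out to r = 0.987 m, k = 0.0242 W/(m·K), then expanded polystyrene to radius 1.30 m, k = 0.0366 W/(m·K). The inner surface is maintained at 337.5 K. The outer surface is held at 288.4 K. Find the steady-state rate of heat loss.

Treat each layer as a resistance in series:
  R_carbon steel = (1/0.453 − 1/0.468)/(4πk) = 0.07075/(4π·52.1) = 1.081×10^-4 K/W
  R_phenolic foam = (1/0.468 − 1/0.987)/(4πk) = 1.124/(4π·0.0242) = 3.695 K/W
  R_expanded polystyrene = (1/0.987 − 1/1.30)/(4πk) = 0.2439/(4π·0.0366) = 0.5304 K/W
ΣR = 1.081×10^-4 + 3.695 + 0.5304 = 4.226 K/W
Q = ΔT/ΣR = (337.5 K − 288.4 K)/4.226 = 11.6 W

Q = 11.6 W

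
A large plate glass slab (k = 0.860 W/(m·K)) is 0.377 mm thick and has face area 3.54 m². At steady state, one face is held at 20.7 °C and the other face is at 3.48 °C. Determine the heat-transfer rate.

Q = kA·ΔT/L = 0.860 × 3.54 × |20.7 °C − 3.48 °C| / 3.77×10^-4 = 1.39×10^5 W

Q = 139 kW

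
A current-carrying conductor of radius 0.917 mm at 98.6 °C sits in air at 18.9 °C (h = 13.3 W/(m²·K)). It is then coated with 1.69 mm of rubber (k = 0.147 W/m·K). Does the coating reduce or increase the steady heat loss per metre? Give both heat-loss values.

Critical radius for a cylinder: r_cr = k/h = 0.0111 m = 1.11 cm.
Outer radius after coating: r₂ = 9.17×10^-4 + 0.00169 = 0.002607 m.
Since r₁ < r_cr and r₂ ≤ r_cr, the coating moves toward the maximum at r_cr — heat loss rises.
Bare: R = 1/(2πr₁h) = 13.05 m·K/W; Q = 79.7/13.05 = 6.11 W/m.
Coated: R = R_cond + R_conv = 5.721 m·K/W; Q = 79.7/5.721 = 13.9 W/m.

increases: 6.11 → 13.9 W/m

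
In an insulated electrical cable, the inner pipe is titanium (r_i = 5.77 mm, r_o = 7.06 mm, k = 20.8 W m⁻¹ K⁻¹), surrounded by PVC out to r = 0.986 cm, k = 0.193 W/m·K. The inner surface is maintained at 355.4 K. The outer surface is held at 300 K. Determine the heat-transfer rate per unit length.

Resistance network (inner→outer):
  R'_titanium = ln(0.00706/0.00577)/(2πk) = 0.2018/(2π·20.8) = 0.001544 m·K/W
  R'_PVC = ln(0.00986/0.00706)/(2πk) = 0.3340/(2π·0.193) = 0.2755 m·K/W
ΣR = 0.001544 + 0.2755 = 0.2770 m·K/W
Q' = ΔT/ΣR = (355.4 K − 300 K)/0.2770 = 200 W/m

Q' = 200 W/m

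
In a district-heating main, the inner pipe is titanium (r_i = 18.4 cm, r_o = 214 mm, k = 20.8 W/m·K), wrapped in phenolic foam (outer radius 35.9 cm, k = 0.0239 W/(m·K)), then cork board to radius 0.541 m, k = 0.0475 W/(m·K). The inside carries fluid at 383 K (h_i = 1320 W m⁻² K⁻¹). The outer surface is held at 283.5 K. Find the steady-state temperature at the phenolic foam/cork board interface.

Resistance network (inner→outer):
  R'_conv,in = 1/(2πr h) = 1/(2π·0.184·1320) = 6.553×10^-4 m·K/W
  R'_titanium = ln(0.214/0.184)/(2πk) = 0.1510/(2π·20.8) = 0.001156 m·K/W
  R'_phenolic foam = ln(0.359/0.214)/(2πk) = 0.5173/(2π·0.0239) = 3.445 m·K/W
  R'_cork board = ln(0.541/0.359)/(2πk) = 0.4101/(2π·0.0475) = 1.374 m·K/W
ΣR = 6.553×10^-4 + 0.001156 + 3.445 + 1.374 = 4.821 m·K/W
Q' = ΔT/ΣR = (383 K − 283.5 K)/4.821 = 20.64 W/m
From the inner boundary to the phenolic foam/cork board interface, ΣR_partial = 3.447 m·K/W.
T_interface = T_in − Q'·ΣR_partial = 383 K − (20.64)(3.447) = 311.9 K

T = 311.9 K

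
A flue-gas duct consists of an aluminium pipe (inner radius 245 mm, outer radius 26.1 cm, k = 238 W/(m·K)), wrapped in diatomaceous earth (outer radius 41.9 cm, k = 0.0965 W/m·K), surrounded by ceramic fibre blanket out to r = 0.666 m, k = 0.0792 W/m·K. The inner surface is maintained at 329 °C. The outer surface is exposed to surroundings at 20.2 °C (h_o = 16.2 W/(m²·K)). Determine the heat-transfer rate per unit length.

Series thermal resistances, inner to outer:
  R'_aluminium = ln(0.261/0.245)/(2πk) = 0.06326/(2π·238) = 4.230×10^-5 m·K/W
  R'_diatomaceous earth = ln(0.419/0.261)/(2πk) = 0.4734/(2π·0.0965) = 0.7807 m·K/W
  R'_ceramic fibre blanket = ln(0.666/0.419)/(2πk) = 0.4634/(2π·0.0792) = 0.9313 m·K/W
  R'_conv,out = 1/(2πr h) = 1/(2π·0.666·16.2) = 0.01475 m·K/W
ΣR = 4.230×10^-5 + 0.7807 + 0.9313 + 0.01475 = 1.727 m·K/W
Q' = ΔT/ΣR = (329 °C − 20.2 °C)/1.727 = 179 W/m

Q' = 179 W/m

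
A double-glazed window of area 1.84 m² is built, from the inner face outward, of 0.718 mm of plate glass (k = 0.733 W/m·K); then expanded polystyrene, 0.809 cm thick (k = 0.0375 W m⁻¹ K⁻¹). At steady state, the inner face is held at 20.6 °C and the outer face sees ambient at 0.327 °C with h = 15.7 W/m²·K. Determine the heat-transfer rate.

Q = 133 W

Series thermal resistances, inner to outer:
  R_plate glass = L/(kA) = 7.18×10^-4/(0.733·1.84) = 5.324×10^-4 K/W
  R_expanded polystyrene = L/(kA) = 0.00809/(0.0375·1.84) = 0.1172 K/W
  R_conv,out = 1/(hA) = 1/(15.7·1.84) = 0.03462 K/W
ΣR = 5.324×10^-4 + 0.1172 + 0.03462 = 0.1524 K/W
Q = ΔT/ΣR = (20.6 °C − 0.327 °C)/0.1524 = 133 W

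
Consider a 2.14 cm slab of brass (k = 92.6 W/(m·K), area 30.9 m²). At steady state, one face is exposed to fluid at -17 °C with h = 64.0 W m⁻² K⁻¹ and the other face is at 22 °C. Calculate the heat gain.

Q = 76.0 kW

Treat each layer as a resistance in series:
  R_conv,in = 1/(hA) = 1/(64.0·30.9) = 5.057×10^-4 K/W
  R_brass = L/(kA) = 0.0214/(92.6·30.9) = 7.479×10^-6 K/W
ΣR = 5.057×10^-4 + 7.479×10^-6 = 5.132×10^-4 K/W
Q = ΔT/ΣR = (-17 °C − 22 °C)/5.132×10^-4 = -76000 W
(Negative Q ⇒ heat flows inward; heat gain = 76000 W.)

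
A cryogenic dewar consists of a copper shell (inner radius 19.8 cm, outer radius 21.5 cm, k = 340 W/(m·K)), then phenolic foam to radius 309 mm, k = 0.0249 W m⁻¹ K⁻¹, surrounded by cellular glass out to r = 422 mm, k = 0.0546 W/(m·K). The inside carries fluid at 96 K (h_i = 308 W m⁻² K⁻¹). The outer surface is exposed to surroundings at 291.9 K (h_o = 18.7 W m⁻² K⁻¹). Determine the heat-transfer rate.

Q = 33.7 W

Treat each layer as a resistance in series:
  R_conv,in = 1/(4πr²h) = 1/(4π·0.198²·308) = 0.006590 K/W
  R_copper = (1/0.198 − 1/0.215)/(4πk) = 0.3993/(4π·340) = 9.347×10^-5 K/W
  R_phenolic foam = (1/0.215 − 1/0.309)/(4πk) = 1.415/(4π·0.0249) = 4.522 K/W
  R_cellular glass = (1/0.309 − 1/0.422)/(4πk) = 0.8666/(4π·0.0546) = 1.263 K/W
  R_conv,out = 1/(4πr²h) = 1/(4π·0.422²·18.7) = 0.02390 K/W
ΣR = 0.006590 + 9.347×10^-5 + 4.522 + 1.263 + 0.02390 = 5.816 K/W
Q = ΔT/ΣR = (96 K − 291.9 K)/5.816 = -33.7 W
(Negative Q ⇒ heat flows inward; heat gain = 33.7 W.)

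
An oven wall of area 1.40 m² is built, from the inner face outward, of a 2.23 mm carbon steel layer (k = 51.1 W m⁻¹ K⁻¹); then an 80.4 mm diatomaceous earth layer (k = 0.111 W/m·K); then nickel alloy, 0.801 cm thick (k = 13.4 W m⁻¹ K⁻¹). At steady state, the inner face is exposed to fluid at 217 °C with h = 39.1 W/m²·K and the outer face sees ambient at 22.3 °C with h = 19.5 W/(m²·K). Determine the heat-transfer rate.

Treat each layer as a resistance in series:
  R_conv,in = 1/(hA) = 1/(39.1·1.40) = 0.01827 K/W
  R_carbon steel = L/(kA) = 0.00223/(51.1·1.40) = 3.117×10^-5 K/W
  R_diatomaceous earth = L/(kA) = 0.0804/(0.111·1.40) = 0.5174 K/W
  R_nickel alloy = L/(kA) = 0.00801/(13.4·1.40) = 4.270×10^-4 K/W
  R_conv,out = 1/(hA) = 1/(19.5·1.40) = 0.03663 K/W
ΣR = 0.01827 + 3.117×10^-5 + 0.5174 + 4.270×10^-4 + 0.03663 = 0.5728 K/W
Q = ΔT/ΣR = (217 °C − 22.3 °C)/0.5728 = 340 W

Q = 340 W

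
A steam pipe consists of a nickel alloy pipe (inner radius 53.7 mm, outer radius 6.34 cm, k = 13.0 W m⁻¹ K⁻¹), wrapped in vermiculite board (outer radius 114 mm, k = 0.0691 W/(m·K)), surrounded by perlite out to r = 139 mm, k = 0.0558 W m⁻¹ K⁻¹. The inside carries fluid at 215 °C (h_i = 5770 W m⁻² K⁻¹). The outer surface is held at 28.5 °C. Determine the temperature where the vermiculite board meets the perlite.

T = 83.4 °C

Treat each layer as a resistance in series:
  R'_conv,in = 1/(2πr h) = 1/(2π·0.0537·5770) = 5.137×10^-4 m·K/W
  R'_nickel alloy = ln(0.0634/0.0537)/(2πk) = 0.1661/(2π·13.0) = 0.002033 m·K/W
  R'_vermiculite board = ln(0.114/0.0634)/(2πk) = 0.5867/(2π·0.0691) = 1.351 m·K/W
  R'_perlite = ln(0.139/0.114)/(2πk) = 0.1983/(2π·0.0558) = 0.5655 m·K/W
ΣR = 5.137×10^-4 + 0.002033 + 1.351 + 0.5655 = 1.919 m·K/W
Q' = ΔT/ΣR = (215 °C − 28.5 °C)/1.919 = 97.19 W/m
From the inner boundary to the vermiculite board/perlite interface, ΣR_partial = 1.354 m·K/W.
T_interface = T_in − Q'·ΣR_partial = 215 °C − (97.19)(1.354) = 83.4 °C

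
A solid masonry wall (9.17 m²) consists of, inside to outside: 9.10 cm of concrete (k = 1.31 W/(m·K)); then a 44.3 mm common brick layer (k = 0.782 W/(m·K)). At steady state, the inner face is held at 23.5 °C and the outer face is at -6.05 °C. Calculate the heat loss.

Resistance network (inner→outer):
  R_concrete = L/(kA) = 0.0910/(1.31·9.17) = 0.007575 K/W
  R_common brick = L/(kA) = 0.0443/(0.782·9.17) = 0.006178 K/W
ΣR = 0.007575 + 0.006178 = 0.01375 K/W
Q = ΔT/ΣR = (23.5 °C − -6.05 °C)/0.01375 = 2150 W

Q = 2150 W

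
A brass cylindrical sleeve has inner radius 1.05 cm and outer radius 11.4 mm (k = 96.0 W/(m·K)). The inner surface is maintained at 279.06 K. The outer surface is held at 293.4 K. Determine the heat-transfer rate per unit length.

Q' = 2πk·ΔT/ln(r₂/r₁) = 2π × 96.0 × 14.34 / ln(0.0114/0.0105) = 1.05×10^5 W/m

Q' = 1.05×10^5 W/m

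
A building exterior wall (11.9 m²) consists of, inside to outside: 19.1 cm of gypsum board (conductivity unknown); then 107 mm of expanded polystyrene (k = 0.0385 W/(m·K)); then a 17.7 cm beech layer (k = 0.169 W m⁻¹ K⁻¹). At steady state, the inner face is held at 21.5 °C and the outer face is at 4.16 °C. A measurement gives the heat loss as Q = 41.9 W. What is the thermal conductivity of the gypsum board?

ΣR = ΔT/Q = |21.5 − 4.16|/41.9 = 0.4138 K/W
Known resistances:
  R_expanded polystyrene = L/(kA) = 0.107/(0.0385·11.9) = 0.2335 K/W
  R_beech = L/(kA) = 0.177/(0.169·11.9) = 0.08801 K/W
R_gypsum board = ΣR − ΣR_known = 0.4138 − 0.3215 = 0.09230 K/W
L/(kA) = 0.09230 ⇒ k = 0.191/(0.09230·11.9) = 0.174 W/m·K

k = 0.174 W/m·K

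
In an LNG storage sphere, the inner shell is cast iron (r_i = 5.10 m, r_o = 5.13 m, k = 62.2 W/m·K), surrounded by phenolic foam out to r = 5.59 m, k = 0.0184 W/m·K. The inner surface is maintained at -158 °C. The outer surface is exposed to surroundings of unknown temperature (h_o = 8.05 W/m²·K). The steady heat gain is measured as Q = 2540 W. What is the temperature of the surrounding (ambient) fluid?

T_out = 19.0 °C

Series resistances:
  R_cast iron = (1/5.10 − 1/5.13)/(4πk) = 0.001147/(4π·62.2) = 1.467×10^-6 K/W
  R_phenolic foam = (1/5.13 − 1/5.59)/(4πk) = 0.01604/(4π·0.0184) = 0.06937 K/W
  R_conv,out = 1/(4πr²h) = 1/(4π·5.59²·8.05) = 3.164×10^-4 K/W
ΣR = 0.06969 K/W
ΔT = Q·ΣR = 2540 × 0.06969 = 177.0 K
Heat flows inward, so T_out = T_in + ΔT = -158 + 177.0 = 19.0 °C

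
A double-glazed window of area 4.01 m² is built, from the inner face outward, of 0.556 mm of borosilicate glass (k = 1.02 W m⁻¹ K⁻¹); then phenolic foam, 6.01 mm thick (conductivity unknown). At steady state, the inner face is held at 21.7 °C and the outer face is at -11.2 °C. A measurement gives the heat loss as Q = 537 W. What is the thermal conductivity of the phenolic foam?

k = 0.0245 W/m·K

ΣR = ΔT/Q = |21.7 − -11.2|/537 = 0.06127 K/W
Known resistances:
  R_borosilicate glass = L/(kA) = 5.56×10^-4/(1.02·4.01) = 1.359×10^-4 K/W
R_phenolic foam = ΣR − ΣR_known = 0.06127 − 1.359×10^-4 = 0.06113 K/W
L/(kA) = 0.06113 ⇒ k = 0.00601/(0.06113·4.01) = 0.0245 W/m·K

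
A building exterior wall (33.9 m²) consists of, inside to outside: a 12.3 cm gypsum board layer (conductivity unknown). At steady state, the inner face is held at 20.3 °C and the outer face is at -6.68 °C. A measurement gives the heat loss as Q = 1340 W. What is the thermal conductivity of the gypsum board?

k = 0.180 W/m·K

ΣR = ΔT/Q = |20.3 − -6.68|/1340 = 0.02013 K/W
L/(kA) = 0.02013 ⇒ k = 0.123/(0.02013·33.9) = 0.180 W/m·K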